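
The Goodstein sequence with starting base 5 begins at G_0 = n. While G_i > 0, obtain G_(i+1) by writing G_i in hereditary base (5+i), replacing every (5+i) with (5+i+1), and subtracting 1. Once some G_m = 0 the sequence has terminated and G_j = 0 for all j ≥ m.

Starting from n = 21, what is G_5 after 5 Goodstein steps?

21 —HB5→ 4·5 + 1 —bump→ 4·6 + 1 = 25 —(−1)→ 24
24 —HB6→ 4·6 —bump→ 4·7 = 28 —(−1)→ 27
27 —HB7→ 3·7 + 6 —bump→ 3·8 + 6 = 30 —(−1)→ 29
29 —HB8→ 3·8 + 5 —bump→ 3·9 + 5 = 32 —(−1)→ 31
31 —HB9→ 3·9 + 4 —bump→ 3·10 + 4 = 34 —(−1)→ 33

33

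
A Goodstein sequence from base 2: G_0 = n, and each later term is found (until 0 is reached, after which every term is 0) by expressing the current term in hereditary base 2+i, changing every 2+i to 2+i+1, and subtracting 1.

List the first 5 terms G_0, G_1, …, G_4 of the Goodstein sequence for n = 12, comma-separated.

12, 107, 1065, 15685, 280019

(0) 12|_2 = 2^(2 + 1) + 2^2 ↦ 3^(3 + 1) + 3^3|_3 = 108 ⇒ 107
(1) 107|_3 = 3^(3 + 1) + 2·3^2 + 2·3 + 2 ↦ 4^(4 + 1) + 2·4^2 + 2·4 + 2|_4 = 1066 ⇒ 1065
(2) 1065|_4 = 4^(4 + 1) + 2·4^2 + 2·4 + 1 ↦ 5^(5 + 1) + 2·5^2 + 2·5 + 1|_5 = 15686 ⇒ 15685
(3) 15685|_5 = 5^(5 + 1) + 2·5^2 + 2·5 ↦ 6^(6 + 1) + 2·6^2 + 2·6|_6 = 280020 ⇒ 280019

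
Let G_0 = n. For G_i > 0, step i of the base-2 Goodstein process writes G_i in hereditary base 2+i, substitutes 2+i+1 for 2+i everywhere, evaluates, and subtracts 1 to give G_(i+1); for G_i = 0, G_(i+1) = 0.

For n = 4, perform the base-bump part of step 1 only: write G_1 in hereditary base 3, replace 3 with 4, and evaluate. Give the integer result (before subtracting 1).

[0] 4 ≡ 2^2 (base 2). Lift 3: 27. −1: 26.
[1] 26 ≡ 2·3^2 + 2·3 + 2 (base 3). Lift 4: 42. −1: 41.

42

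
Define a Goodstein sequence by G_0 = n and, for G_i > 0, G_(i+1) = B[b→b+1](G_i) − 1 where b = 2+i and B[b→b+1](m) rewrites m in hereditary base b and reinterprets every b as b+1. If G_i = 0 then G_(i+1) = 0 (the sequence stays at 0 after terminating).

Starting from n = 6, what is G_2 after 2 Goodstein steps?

base 2: 6 = 2^2 + 2; at 3: 3^3 + 3 = 30; next = 29
base 3: 29 = 3^3 + 2; at 4: 4^4 + 2 = 258; next = 257
base 4: 257 = 4^4 + 1; at 5: 5^5 + 1 = 3126; next = 3125

257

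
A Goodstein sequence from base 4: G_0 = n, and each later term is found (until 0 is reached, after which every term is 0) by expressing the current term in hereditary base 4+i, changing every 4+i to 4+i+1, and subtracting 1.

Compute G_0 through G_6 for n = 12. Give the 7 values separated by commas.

12 —HB4→ 3·4 —bump→ 3·5 = 15 —(−1)→ 14
14 —HB5→ 2·5 + 4 —bump→ 2·6 + 4 = 16 —(−1)→ 15
15 —HB6→ 2·6 + 3 —bump→ 2·7 + 3 = 17 —(−1)→ 16
16 —HB7→ 2·7 + 2 —bump→ 2·8 + 2 = 18 —(−1)→ 17
17 —HB8→ 2·8 + 1 —bump→ 2·9 + 1 = 19 —(−1)→ 18
18 —HB9→ 2·9 —bump→ 2·10 = 20 —(−1)→ 19

12, 14, 15, 16, 17, 18, 19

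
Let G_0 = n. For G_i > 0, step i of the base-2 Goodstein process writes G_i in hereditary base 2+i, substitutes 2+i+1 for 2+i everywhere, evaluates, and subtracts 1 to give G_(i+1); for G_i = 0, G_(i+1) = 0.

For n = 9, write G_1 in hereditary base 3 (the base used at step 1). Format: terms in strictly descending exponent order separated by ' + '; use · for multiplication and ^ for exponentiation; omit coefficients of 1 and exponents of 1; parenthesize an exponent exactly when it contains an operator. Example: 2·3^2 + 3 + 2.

3^(3 + 1)

G_0=9  [base 2] 2^(2 + 1) + 1  →[2↦3]→  3^(3 + 1) + 1 = 82  −1 ⇒ G_1=81
G_1=81  [base 3] 3^(3 + 1)  →[3↦4]→  4^(4 + 1) = 1024  −1 ⇒ G_2=1023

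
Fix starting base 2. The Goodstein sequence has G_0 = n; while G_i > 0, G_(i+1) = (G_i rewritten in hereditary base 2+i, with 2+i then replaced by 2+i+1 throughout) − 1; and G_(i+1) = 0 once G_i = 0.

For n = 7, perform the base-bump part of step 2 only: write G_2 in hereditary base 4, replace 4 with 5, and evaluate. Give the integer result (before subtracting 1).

3128

i=0: 7 = 2^2 + 2 + 1 (b=2); 2→3: 3^3 + 3 + 1 = 31; 31−1 = 30
i=1: 30 = 3^3 + 3 (b=3); 3→4: 4^4 + 4 = 260; 260−1 = 259
i=2: 259 = 4^4 + 3 (b=4); 4→5: 5^5 + 3 = 3128; 3128−1 = 3127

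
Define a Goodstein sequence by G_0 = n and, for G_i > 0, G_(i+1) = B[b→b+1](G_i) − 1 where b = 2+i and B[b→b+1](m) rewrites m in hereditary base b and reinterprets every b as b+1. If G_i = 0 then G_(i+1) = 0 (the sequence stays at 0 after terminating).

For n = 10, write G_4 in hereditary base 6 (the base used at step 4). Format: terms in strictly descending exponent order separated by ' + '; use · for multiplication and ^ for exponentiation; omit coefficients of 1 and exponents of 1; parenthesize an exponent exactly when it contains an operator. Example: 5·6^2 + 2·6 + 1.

(0) 10|_2 = 2^(2 + 1) + 2 ↦ 3^(3 + 1) + 3|_3 = 84 ⇒ 83
(1) 83|_3 = 3^(3 + 1) + 2 ↦ 4^(4 + 1) + 2|_4 = 1026 ⇒ 1025
(2) 1025|_4 = 4^(4 + 1) + 1 ↦ 5^(5 + 1) + 1|_5 = 15626 ⇒ 15625
(3) 15625|_5 = 5^(5 + 1) ↦ 6^(6 + 1)|_6 = 279936 ⇒ 279935
(4) 279935|_6 = 5·6^6 + 5·6^5 + 5·6^4 + 5·6^3 + 5·6^2 + 5·6 + 5 ↦ 5·7^7 + 5·7^5 + 5·7^4 + 5·7^3 + 5·7^2 + 5·7 + 5|_7 = 4215755 ⇒ 4215754

5·6^6 + 5·6^5 + 5·6^4 + 5·6^3 + 5·6^2 + 5·6 + 5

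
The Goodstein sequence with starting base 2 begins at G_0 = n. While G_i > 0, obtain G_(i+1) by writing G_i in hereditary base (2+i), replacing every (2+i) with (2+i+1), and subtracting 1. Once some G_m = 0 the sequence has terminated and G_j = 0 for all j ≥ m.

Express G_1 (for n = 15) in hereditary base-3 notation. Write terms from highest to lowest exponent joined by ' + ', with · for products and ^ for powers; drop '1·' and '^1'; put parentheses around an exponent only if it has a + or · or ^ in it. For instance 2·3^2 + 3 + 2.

3^(3 + 1) + 3^3 + 3

i=0: 15 = 2^(2 + 1) + 2^2 + 2 + 1 (b=2); 2→3: 3^(3 + 1) + 3^3 + 3 + 1 = 112; 112−1 = 111
i=1: 111 = 3^(3 + 1) + 3^3 + 3 (b=3); 3→4: 4^(4 + 1) + 4^4 + 4 = 1284; 1284−1 = 1283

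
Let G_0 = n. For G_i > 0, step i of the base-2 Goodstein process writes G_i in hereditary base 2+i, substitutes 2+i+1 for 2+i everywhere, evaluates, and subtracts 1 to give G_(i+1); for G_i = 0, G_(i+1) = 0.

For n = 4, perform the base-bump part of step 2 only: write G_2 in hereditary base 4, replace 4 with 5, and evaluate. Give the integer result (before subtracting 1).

61

(0) 4|_2 = 2^2 ↦ 3^3|_3 = 27 ⇒ 26
(1) 26|_3 = 2·3^2 + 2·3 + 2 ↦ 2·4^2 + 2·4 + 2|_4 = 42 ⇒ 41
(2) 41|_4 = 2·4^2 + 2·4 + 1 ↦ 2·5^2 + 2·5 + 1|_5 = 61 ⇒ 60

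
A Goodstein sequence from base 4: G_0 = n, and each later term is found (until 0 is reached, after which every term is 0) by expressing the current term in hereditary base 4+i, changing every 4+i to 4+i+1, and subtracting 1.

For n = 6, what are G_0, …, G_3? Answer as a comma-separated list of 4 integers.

6, 6, 6, 6

i=0: 6 = 4 + 2 (b=4); 4→5: 5 + 2 = 7; 7−1 = 6
i=1: 6 = 5 + 1 (b=5); 5→6: 6 + 1 = 7; 7−1 = 6
i=2: 6 = 6 (b=6); 6→7: 7 = 7; 7−1 = 6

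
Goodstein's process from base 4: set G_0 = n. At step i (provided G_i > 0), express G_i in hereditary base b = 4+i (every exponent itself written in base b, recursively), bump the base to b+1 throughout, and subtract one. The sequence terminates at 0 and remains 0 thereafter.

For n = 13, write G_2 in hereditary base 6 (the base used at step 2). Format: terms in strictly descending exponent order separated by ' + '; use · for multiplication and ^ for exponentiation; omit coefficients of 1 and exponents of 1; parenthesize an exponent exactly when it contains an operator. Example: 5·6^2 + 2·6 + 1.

base 4: 13 = 3·4 + 1; at 5: 3·5 + 1 = 16; next = 15
base 5: 15 = 3·5; at 6: 3·6 = 18; next = 17
base 6: 17 = 2·6 + 5; at 7: 2·7 + 5 = 19; next = 18

2·6 + 5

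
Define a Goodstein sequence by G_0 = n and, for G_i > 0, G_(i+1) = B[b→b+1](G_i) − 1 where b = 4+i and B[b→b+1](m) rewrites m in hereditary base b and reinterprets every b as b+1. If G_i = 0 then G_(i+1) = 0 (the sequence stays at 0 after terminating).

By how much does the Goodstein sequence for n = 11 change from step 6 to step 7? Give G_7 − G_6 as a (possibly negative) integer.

0

base 4: 11 = 2·4 + 3; at 5: 2·5 + 3 = 13; next = 12
base 5: 12 = 2·5 + 2; at 6: 2·6 + 2 = 14; next = 13
base 6: 13 = 2·6 + 1; at 7: 2·7 + 1 = 15; next = 14
base 7: 14 = 2·7; at 8: 2·8 = 16; next = 15
base 8: 15 = 8 + 7; at 9: 9 + 7 = 16; next = 15
base 9: 15 = 9 + 6; at 10: 10 + 6 = 16; next = 15
base 10: 15 = 10 + 5; at 11: 11 + 5 = 16; next = 15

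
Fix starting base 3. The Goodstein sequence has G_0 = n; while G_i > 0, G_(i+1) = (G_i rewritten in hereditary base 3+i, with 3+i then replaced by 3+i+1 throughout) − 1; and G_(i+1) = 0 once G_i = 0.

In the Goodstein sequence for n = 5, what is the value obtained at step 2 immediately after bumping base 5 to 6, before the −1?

step 0: 5 = 3 + 2; sub 4 for 3: 4 + 2; = 6; G_1 = 6−1 = 5
step 1: 5 = 4 + 1; sub 5 for 4: 5 + 1; = 6; G_2 = 6−1 = 5
step 2: 5 = 5; sub 6 for 5: 6; = 6; G_3 = 6−1 = 5

6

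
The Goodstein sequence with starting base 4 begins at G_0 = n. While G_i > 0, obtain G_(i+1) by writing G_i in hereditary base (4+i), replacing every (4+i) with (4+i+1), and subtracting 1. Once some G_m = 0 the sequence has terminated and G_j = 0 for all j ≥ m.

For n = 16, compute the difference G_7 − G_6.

2

[0] 16 ≡ 4^2 (base 4). Lift 5: 25. −1: 24.
[1] 24 ≡ 4·5 + 4 (base 5). Lift 6: 28. −1: 27.
[2] 27 ≡ 4·6 + 3 (base 6). Lift 7: 31. −1: 30.
[3] 30 ≡ 4·7 + 2 (base 7). Lift 8: 34. −1: 33.
[4] 33 ≡ 4·8 + 1 (base 8). Lift 9: 37. −1: 36.
[5] 36 ≡ 4·9 (base 9). Lift 10: 40. −1: 39.
[6] 39 ≡ 3·10 + 9 (base 10). Lift 11: 42. −1: 41.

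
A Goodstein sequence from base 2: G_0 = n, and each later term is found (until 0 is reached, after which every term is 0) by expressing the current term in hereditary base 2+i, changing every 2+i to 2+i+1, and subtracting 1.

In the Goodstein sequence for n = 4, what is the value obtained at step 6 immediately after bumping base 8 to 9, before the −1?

base 2: 4 = 2^2; at 3: 3^3 = 27; next = 26
base 3: 26 = 2·3^2 + 2·3 + 2; at 4: 2·4^2 + 2·4 + 2 = 42; next = 41
base 4: 41 = 2·4^2 + 2·4 + 1; at 5: 2·5^2 + 2·5 + 1 = 61; next = 60
base 5: 60 = 2·5^2 + 2·5; at 6: 2·6^2 + 2·6 = 84; next = 83
base 6: 83 = 2·6^2 + 6 + 5; at 7: 2·7^2 + 7 + 5 = 110; next = 109
base 7: 109 = 2·7^2 + 7 + 4; at 8: 2·8^2 + 8 + 4 = 140; next = 139
base 8: 139 = 2·8^2 + 8 + 3; at 9: 2·9^2 + 9 + 3 = 174; next = 173

174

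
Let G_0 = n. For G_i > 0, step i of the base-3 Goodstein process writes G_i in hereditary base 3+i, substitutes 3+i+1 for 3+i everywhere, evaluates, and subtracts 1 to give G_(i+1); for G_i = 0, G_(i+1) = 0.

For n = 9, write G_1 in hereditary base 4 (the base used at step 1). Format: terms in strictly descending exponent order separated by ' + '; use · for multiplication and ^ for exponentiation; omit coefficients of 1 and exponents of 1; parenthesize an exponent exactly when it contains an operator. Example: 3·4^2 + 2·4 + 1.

(0) 9|_3 = 3^2 ↦ 4^2|_4 = 16 ⇒ 15
(1) 15|_4 = 3·4 + 3 ↦ 3·5 + 3|_5 = 18 ⇒ 17

3·4 + 3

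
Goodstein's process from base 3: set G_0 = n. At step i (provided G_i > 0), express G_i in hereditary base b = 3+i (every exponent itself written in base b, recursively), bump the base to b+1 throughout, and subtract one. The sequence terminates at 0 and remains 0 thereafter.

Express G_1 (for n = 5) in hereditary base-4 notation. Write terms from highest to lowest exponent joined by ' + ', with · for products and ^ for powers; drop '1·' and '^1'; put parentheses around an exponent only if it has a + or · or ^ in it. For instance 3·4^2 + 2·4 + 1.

4 + 1

step 0: 5 = 3 + 2; sub 4 for 3: 4 + 2; = 6; G_1 = 6−1 = 5
step 1: 5 = 4 + 1; sub 5 for 4: 5 + 1; = 6; G_2 = 6−1 = 5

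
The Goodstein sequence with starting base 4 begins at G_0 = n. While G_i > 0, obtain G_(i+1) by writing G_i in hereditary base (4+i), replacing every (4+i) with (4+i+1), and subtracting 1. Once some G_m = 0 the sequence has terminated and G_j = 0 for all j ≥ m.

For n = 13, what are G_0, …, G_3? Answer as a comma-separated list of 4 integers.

13, 15, 17, 18

G_0=13  [base 4] 3·4 + 1  →[4↦5]→  3·5 + 1 = 16  −1 ⇒ G_1=15
G_1=15  [base 5] 3·5  →[5↦6]→  3·6 = 18  −1 ⇒ G_2=17
G_2=17  [base 6] 2·6 + 5  →[6↦7]→  2·7 + 5 = 19  −1 ⇒ G_3=18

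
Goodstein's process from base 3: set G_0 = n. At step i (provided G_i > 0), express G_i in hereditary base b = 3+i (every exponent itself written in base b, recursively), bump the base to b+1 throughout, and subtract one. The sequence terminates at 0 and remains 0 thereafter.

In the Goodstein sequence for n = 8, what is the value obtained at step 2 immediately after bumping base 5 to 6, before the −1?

step 0: 8 = 2·3 + 2; sub 4 for 3: 2·4 + 2; = 10; G_1 = 10−1 = 9
step 1: 9 = 2·4 + 1; sub 5 for 4: 2·5 + 1; = 11; G_2 = 11−1 = 10
step 2: 10 = 2·5; sub 6 for 5: 2·6; = 12; G_3 = 12−1 = 11

12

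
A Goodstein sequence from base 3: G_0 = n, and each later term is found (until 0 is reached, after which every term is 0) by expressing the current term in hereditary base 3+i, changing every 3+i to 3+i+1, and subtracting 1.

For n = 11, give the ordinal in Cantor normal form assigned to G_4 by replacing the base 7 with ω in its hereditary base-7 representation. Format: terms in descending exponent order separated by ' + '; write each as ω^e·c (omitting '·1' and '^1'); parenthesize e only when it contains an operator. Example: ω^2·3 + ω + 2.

step 0: 11 = 3^2 + 2; sub 4 for 3: 4^2 + 2; = 18; G_1 = 18−1 = 17
step 1: 17 = 4^2 + 1; sub 5 for 4: 5^2 + 1; = 26; G_2 = 26−1 = 25
step 2: 25 = 5^2; sub 6 for 5: 6^2; = 36; G_3 = 36−1 = 35
step 3: 35 = 5·6 + 5; sub 7 for 6: 5·7 + 5; = 40; G_4 = 40−1 = 39
step 4: 39 = 5·7 + 4; sub 8 for 7: 5·8 + 4; = 44; G_5 = 44−1 = 43

ω·5 + 4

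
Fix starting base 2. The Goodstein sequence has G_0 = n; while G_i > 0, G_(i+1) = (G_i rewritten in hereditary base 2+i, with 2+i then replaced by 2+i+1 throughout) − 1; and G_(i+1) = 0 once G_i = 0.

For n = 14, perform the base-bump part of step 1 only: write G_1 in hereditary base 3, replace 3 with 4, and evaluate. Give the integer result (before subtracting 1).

1282

14 —HB2→ 2^(2 + 1) + 2^2 + 2 —bump→ 3^(3 + 1) + 3^3 + 3 = 111 —(−1)→ 110
110 —HB3→ 3^(3 + 1) + 3^3 + 2 —bump→ 4^(4 + 1) + 4^4 + 2 = 1282 —(−1)→ 1281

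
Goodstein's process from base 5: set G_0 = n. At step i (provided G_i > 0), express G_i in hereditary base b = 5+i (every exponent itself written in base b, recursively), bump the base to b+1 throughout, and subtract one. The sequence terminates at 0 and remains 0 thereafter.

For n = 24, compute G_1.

base 5: 24 = 4·5 + 4; at 6: 4·6 + 4 = 28; next = 27
base 6: 27 = 4·6 + 3; at 7: 4·7 + 3 = 31; next = 30

27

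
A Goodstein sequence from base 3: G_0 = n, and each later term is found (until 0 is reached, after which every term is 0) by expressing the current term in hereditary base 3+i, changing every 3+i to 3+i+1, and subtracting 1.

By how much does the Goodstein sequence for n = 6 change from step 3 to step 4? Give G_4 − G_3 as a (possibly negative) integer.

step 0: 6 = 2·3; sub 4 for 3: 2·4; = 8; G_1 = 8−1 = 7
step 1: 7 = 4 + 3; sub 5 for 4: 5 + 3; = 8; G_2 = 8−1 = 7
step 2: 7 = 5 + 2; sub 6 for 5: 6 + 2; = 8; G_3 = 8−1 = 7
step 3: 7 = 6 + 1; sub 7 for 6: 7 + 1; = 8; G_4 = 8−1 = 7

0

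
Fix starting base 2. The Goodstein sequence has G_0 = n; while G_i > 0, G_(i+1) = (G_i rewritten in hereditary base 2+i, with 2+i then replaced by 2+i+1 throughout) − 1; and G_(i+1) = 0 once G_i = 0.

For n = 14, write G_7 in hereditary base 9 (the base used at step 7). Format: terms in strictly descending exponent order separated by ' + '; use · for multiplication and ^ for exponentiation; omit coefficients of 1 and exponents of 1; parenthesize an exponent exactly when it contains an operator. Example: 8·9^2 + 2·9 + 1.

9^(9 + 1) + 5·9^5 + 5·9^4 + 5·9^3 + 5·9^2 + 5·9 + 2

G_0 = 14. HB_2(14) = 2^(2 + 1) + 2^2 + 2. Bump = 111. G_1 = 110.
G_1 = 110. HB_3(110) = 3^(3 + 1) + 3^3 + 2. Bump = 1282. G_2 = 1281.
G_2 = 1281. HB_4(1281) = 4^(4 + 1) + 4^4 + 1. Bump = 18751. G_3 = 18750.
G_3 = 18750. HB_5(18750) = 5^(5 + 1) + 5^5. Bump = 326592. G_4 = 326591.
G_4 = 326591. HB_6(326591) = 6^(6 + 1) + 5·6^5 + 5·6^4 + 5·6^3 + 5·6^2 + 5·6 + 5. Bump = 5862841. G_5 = 5862840.
G_5 = 5862840. HB_7(5862840) = 7^(7 + 1) + 5·7^5 + 5·7^4 + 5·7^3 + 5·7^2 + 5·7 + 4. Bump = 134404972. G_6 = 134404971.
G_6 = 134404971. HB_8(134404971) = 8^(8 + 1) + 5·8^5 + 5·8^4 + 5·8^3 + 5·8^2 + 5·8 + 3. Bump = 3487116549. G_7 = 3487116548.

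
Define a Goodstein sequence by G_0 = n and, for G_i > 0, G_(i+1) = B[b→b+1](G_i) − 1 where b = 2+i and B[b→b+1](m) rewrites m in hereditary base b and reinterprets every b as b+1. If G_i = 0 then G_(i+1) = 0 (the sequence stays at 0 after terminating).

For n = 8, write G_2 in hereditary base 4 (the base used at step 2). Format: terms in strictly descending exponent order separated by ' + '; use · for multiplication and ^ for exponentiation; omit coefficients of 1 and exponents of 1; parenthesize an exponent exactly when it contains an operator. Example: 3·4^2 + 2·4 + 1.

2·4^4 + 2·4^2 + 2·4 + 1

[0] 8 ≡ 2^(2 + 1) (base 2). Lift 3: 81. −1: 80.
[1] 80 ≡ 2·3^3 + 2·3^2 + 2·3 + 2 (base 3). Lift 4: 554. −1: 553.
[2] 553 ≡ 2·4^4 + 2·4^2 + 2·4 + 1 (base 4). Lift 5: 6311. −1: 6310.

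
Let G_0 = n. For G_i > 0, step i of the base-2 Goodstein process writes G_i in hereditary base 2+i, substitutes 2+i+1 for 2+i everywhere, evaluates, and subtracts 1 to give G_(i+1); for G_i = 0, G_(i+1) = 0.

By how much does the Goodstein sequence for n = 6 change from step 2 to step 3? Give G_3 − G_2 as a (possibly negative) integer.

G_0 = 6. HB_2(6) = 2^2 + 2. Bump = 30. G_1 = 29.
G_1 = 29. HB_3(29) = 3^3 + 2. Bump = 258. G_2 = 257.
G_2 = 257. HB_4(257) = 4^4 + 1. Bump = 3126. G_3 = 3125.

2868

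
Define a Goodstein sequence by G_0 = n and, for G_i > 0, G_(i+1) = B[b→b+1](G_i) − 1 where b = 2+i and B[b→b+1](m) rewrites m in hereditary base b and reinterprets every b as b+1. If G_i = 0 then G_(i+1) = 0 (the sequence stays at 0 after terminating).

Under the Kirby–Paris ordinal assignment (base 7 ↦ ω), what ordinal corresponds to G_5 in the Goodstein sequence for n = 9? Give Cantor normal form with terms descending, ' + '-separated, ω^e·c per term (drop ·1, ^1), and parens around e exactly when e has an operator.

ω^ω·3 + ω^3·3 + ω^2·3 + ω·3

step 0: 9 = 2^(2 + 1) + 1; sub 3 for 2: 3^(3 + 1) + 1; = 82; G_1 = 82−1 = 81
step 1: 81 = 3^(3 + 1); sub 4 for 3: 4^(4 + 1); = 1024; G_2 = 1024−1 = 1023
step 2: 1023 = 3·4^4 + 3·4^3 + 3·4^2 + 3·4 + 3; sub 5 for 4: 3·5^5 + 3·5^3 + 3·5^2 + 3·5 + 3; = 9843; G_3 = 9843−1 = 9842
step 3: 9842 = 3·5^5 + 3·5^3 + 3·5^2 + 3·5 + 2; sub 6 for 5: 3·6^6 + 3·6^3 + 3·6^2 + 3·6 + 2; = 140744; G_4 = 140744−1 = 140743
step 4: 140743 = 3·6^6 + 3·6^3 + 3·6^2 + 3·6 + 1; sub 7 for 6: 3·7^7 + 3·7^3 + 3·7^2 + 3·7 + 1; = 2471827; G_5 = 2471827−1 = 2471826
step 5: 2471826 = 3·7^7 + 3·7^3 + 3·7^2 + 3·7; sub 8 for 7: 3·8^8 + 3·8^3 + 3·8^2 + 3·8; = 50333400; G_6 = 50333400−1 = 50333399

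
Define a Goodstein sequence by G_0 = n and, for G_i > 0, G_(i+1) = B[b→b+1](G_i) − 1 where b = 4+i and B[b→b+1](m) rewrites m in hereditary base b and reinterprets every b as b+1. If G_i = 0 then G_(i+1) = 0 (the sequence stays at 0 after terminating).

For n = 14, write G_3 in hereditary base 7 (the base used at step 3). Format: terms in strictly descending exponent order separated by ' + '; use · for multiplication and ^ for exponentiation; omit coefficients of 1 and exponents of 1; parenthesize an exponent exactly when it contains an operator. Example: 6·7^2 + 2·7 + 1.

2·7 + 6

step 0: 14 = 3·4 + 2; sub 5 for 4: 3·5 + 2; = 17; G_1 = 17−1 = 16
step 1: 16 = 3·5 + 1; sub 6 for 5: 3·6 + 1; = 19; G_2 = 19−1 = 18
step 2: 18 = 3·6; sub 7 for 6: 3·7; = 21; G_3 = 21−1 = 20
step 3: 20 = 2·7 + 6; sub 8 for 7: 2·8 + 6; = 22; G_4 = 22−1 = 21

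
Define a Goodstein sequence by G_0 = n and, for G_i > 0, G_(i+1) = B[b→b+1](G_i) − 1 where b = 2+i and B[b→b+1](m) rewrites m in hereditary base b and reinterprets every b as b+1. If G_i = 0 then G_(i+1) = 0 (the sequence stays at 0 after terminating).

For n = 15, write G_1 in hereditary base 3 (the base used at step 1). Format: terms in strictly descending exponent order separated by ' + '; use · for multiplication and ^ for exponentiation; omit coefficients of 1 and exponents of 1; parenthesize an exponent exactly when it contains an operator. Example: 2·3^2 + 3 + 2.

G_0=15  [base 2] 2^(2 + 1) + 2^2 + 2 + 1  →[2↦3]→  3^(3 + 1) + 3^3 + 3 + 1 = 112  −1 ⇒ G_1=111
G_1=111  [base 3] 3^(3 + 1) + 3^3 + 3  →[3↦4]→  4^(4 + 1) + 4^4 + 4 = 1284  −1 ⇒ G_2=1283

3^(3 + 1) + 3^3 + 3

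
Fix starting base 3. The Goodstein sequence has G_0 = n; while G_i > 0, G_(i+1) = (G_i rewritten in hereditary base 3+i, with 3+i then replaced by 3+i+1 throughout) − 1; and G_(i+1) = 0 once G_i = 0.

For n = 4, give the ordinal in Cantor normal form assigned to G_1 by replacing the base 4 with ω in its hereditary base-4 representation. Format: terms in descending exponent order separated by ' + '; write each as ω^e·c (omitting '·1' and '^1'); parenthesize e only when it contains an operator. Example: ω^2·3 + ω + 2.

4 —HB3→ 3 + 1 —bump→ 4 + 1 = 5 —(−1)→ 4
4 —HB4→ 4 —bump→ 5 = 5 —(−1)→ 4

ω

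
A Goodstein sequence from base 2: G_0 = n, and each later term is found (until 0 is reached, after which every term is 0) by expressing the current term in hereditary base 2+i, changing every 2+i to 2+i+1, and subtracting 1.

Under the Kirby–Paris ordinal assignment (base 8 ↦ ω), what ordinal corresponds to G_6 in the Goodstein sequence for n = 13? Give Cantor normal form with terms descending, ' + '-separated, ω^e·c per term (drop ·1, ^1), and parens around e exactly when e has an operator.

ω^(ω + 1) + ω^3·3 + ω^2·3 + ω·2 + 7

G_0 = 13. HB_2(13) = 2^(2 + 1) + 2^2 + 1. Bump = 109. G_1 = 108.
G_1 = 108. HB_3(108) = 3^(3 + 1) + 3^3. Bump = 1280. G_2 = 1279.
G_2 = 1279. HB_4(1279) = 4^(4 + 1) + 3·4^3 + 3·4^2 + 3·4 + 3. Bump = 16093. G_3 = 16092.
G_3 = 16092. HB_5(16092) = 5^(5 + 1) + 3·5^3 + 3·5^2 + 3·5 + 2. Bump = 280712. G_4 = 280711.
G_4 = 280711. HB_6(280711) = 6^(6 + 1) + 3·6^3 + 3·6^2 + 3·6 + 1. Bump = 5765999. G_5 = 5765998.
G_5 = 5765998. HB_7(5765998) = 7^(7 + 1) + 3·7^3 + 3·7^2 + 3·7. Bump = 134219480. G_6 = 134219479.
G_6 = 134219479. HB_8(134219479) = 8^(8 + 1) + 3·8^3 + 3·8^2 + 2·8 + 7. Bump = 3486786856. G_7 = 3486786855.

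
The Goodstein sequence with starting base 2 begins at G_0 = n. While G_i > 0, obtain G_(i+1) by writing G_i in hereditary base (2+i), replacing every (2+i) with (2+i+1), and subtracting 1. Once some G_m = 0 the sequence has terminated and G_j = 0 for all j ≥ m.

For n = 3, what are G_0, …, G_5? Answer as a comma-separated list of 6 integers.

[0] 3 ≡ 2 + 1 (base 2). Lift 3: 4. −1: 3.
[1] 3 ≡ 3 (base 3). Lift 4: 4. −1: 3.
[2] 3 ≡ 3 (base 4). Lift 5: 3. −1: 2.
[3] 2 ≡ 2 (base 5). Lift 6: 2. −1: 1.
[4] 1 ≡ 1 (base 6). Lift 7: 1. −1: 0.

3, 3, 3, 2, 1, 0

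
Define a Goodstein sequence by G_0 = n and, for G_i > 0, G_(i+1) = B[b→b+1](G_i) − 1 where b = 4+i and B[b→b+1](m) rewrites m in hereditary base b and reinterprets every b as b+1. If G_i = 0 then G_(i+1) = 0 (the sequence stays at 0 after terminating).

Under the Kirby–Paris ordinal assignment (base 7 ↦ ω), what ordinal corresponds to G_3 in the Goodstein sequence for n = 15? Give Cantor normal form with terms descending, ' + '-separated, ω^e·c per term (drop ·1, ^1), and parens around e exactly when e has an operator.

ω·3

G_0 = 15. HB_4(15) = 3·4 + 3. Bump = 18. G_1 = 17.
G_1 = 17. HB_5(17) = 3·5 + 2. Bump = 20. G_2 = 19.
G_2 = 19. HB_6(19) = 3·6 + 1. Bump = 22. G_3 = 21.
G_3 = 21. HB_7(21) = 3·7. Bump = 24. G_4 = 23.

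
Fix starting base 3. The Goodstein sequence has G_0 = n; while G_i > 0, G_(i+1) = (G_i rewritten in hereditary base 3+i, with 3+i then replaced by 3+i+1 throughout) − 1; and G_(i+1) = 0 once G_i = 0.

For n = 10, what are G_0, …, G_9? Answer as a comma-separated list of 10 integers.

10 —HB3→ 3^2 + 1 —bump→ 4^2 + 1 = 17 —(−1)→ 16
16 —HB4→ 4^2 —bump→ 5^2 = 25 —(−1)→ 24
24 —HB5→ 4·5 + 4 —bump→ 4·6 + 4 = 28 —(−1)→ 27
27 —HB6→ 4·6 + 3 —bump→ 4·7 + 3 = 31 —(−1)→ 30
30 —HB7→ 4·7 + 2 —bump→ 4·8 + 2 = 34 —(−1)→ 33
33 —HB8→ 4·8 + 1 —bump→ 4·9 + 1 = 37 —(−1)→ 36
36 —HB9→ 4·9 —bump→ 4·10 = 40 —(−1)→ 39
39 —HB10→ 3·10 + 9 —bump→ 3·11 + 9 = 42 —(−1)→ 41
41 —HB11→ 3·11 + 8 —bump→ 3·12 + 8 = 44 —(−1)→ 43

10, 16, 24, 27, 30, 33, 36, 39, 41, 43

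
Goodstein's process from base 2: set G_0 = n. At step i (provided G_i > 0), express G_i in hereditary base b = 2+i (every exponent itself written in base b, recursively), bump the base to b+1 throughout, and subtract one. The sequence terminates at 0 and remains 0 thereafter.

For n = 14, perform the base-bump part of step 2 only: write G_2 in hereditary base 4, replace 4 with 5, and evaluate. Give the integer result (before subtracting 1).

18751

G_0=14  [base 2] 2^(2 + 1) + 2^2 + 2  →[2↦3]→  3^(3 + 1) + 3^3 + 3 = 111  −1 ⇒ G_1=110
G_1=110  [base 3] 3^(3 + 1) + 3^3 + 2  →[3↦4]→  4^(4 + 1) + 4^4 + 2 = 1282  −1 ⇒ G_2=1281
G_2=1281  [base 4] 4^(4 + 1) + 4^4 + 1  →[4↦5]→  5^(5 + 1) + 5^5 + 1 = 18751  −1 ⇒ G_3=18750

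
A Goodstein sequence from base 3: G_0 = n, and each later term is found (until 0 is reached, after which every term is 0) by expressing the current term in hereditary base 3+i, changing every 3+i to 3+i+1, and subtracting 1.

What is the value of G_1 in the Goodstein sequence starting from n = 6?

7

step 0: 6 = 2·3; sub 4 for 3: 2·4; = 8; G_1 = 8−1 = 7
step 1: 7 = 4 + 3; sub 5 for 4: 5 + 3; = 8; G_2 = 8−1 = 7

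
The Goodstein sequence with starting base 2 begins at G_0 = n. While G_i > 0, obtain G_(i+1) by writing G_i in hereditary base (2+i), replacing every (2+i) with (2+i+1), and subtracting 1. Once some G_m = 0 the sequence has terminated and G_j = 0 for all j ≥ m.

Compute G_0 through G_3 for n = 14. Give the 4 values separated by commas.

step 0: 14 = 2^(2 + 1) + 2^2 + 2; sub 3 for 2: 3^(3 + 1) + 3^3 + 3; = 111; G_1 = 111−1 = 110
step 1: 110 = 3^(3 + 1) + 3^3 + 2; sub 4 for 3: 4^(4 + 1) + 4^4 + 2; = 1282; G_2 = 1282−1 = 1281
step 2: 1281 = 4^(4 + 1) + 4^4 + 1; sub 5 for 4: 5^(5 + 1) + 5^5 + 1; = 18751; G_3 = 18751−1 = 18750

14, 110, 1281, 18750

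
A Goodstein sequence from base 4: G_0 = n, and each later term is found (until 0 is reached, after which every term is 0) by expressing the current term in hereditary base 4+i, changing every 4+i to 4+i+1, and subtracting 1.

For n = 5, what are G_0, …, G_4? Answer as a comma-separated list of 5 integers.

5, 5, 5, 4, 3

[0] 5 ≡ 4 + 1 (base 4). Lift 5: 6. −1: 5.
[1] 5 ≡ 5 (base 5). Lift 6: 6. −1: 5.
[2] 5 ≡ 5 (base 6). Lift 7: 5. −1: 4.
[3] 4 ≡ 4 (base 7). Lift 8: 4. −1: 3.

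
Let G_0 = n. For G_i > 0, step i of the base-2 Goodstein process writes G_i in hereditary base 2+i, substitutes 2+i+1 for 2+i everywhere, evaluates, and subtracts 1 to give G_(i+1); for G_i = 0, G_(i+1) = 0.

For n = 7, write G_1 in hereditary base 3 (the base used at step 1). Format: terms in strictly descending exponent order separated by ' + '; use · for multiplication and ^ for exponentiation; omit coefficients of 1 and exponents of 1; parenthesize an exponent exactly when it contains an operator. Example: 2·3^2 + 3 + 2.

7 —HB2→ 2^2 + 2 + 1 —bump→ 3^3 + 3 + 1 = 31 —(−1)→ 30
30 —HB3→ 3^3 + 3 —bump→ 4^4 + 4 = 260 —(−1)→ 259

3^3 + 3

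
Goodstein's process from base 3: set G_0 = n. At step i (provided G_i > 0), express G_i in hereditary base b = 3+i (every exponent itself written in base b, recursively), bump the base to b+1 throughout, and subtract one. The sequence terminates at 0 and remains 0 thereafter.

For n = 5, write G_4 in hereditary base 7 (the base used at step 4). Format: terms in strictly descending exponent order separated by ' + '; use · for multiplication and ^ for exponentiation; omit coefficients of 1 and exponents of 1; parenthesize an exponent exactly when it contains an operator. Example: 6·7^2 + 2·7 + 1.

[0] 5 ≡ 3 + 2 (base 3). Lift 4: 6. −1: 5.
[1] 5 ≡ 4 + 1 (base 4). Lift 5: 6. −1: 5.
[2] 5 ≡ 5 (base 5). Lift 6: 6. −1: 5.
[3] 5 ≡ 5 (base 6). Lift 7: 5. −1: 4.
[4] 4 ≡ 4 (base 7). Lift 8: 4. −1: 3.

4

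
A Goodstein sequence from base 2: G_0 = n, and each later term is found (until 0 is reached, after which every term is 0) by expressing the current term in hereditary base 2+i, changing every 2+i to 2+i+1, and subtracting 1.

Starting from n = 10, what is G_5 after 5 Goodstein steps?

4215754

i=0: 10 = 2^(2 + 1) + 2 (b=2); 2→3: 3^(3 + 1) + 3 = 84; 84−1 = 83
i=1: 83 = 3^(3 + 1) + 2 (b=3); 3→4: 4^(4 + 1) + 2 = 1026; 1026−1 = 1025
i=2: 1025 = 4^(4 + 1) + 1 (b=4); 4→5: 5^(5 + 1) + 1 = 15626; 15626−1 = 15625
i=3: 15625 = 5^(5 + 1) (b=5); 5→6: 6^(6 + 1) = 279936; 279936−1 = 279935
i=4: 279935 = 5·6^6 + 5·6^5 + 5·6^4 + 5·6^3 + 5·6^2 + 5·6 + 5 (b=6); 6→7: 5·7^7 + 5·7^5 + 5·7^4 + 5·7^3 + 5·7^2 + 5·7 + 5 = 4215755; 4215755−1 = 4215754
i=5: 4215754 = 5·7^7 + 5·7^5 + 5·7^4 + 5·7^3 + 5·7^2 + 5·7 + 4 (b=7); 7→8: 5·8^8 + 5·8^5 + 5·8^4 + 5·8^3 + 5·8^2 + 5·8 + 4 = 84073324; 84073324−1 = 84073323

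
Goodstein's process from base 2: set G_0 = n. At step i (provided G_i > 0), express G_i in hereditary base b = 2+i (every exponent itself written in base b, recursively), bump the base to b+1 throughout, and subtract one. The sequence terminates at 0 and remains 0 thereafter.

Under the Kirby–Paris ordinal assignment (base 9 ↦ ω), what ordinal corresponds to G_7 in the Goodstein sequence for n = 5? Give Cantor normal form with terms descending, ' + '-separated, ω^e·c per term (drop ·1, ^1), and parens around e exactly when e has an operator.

G_0=5  [base 2] 2^2 + 1  →[2↦3]→  3^3 + 1 = 28  −1 ⇒ G_1=27
G_1=27  [base 3] 3^3  →[3↦4]→  4^4 = 256  −1 ⇒ G_2=255
G_2=255  [base 4] 3·4^3 + 3·4^2 + 3·4 + 3  →[4↦5]→  3·5^3 + 3·5^2 + 3·5 + 3 = 468  −1 ⇒ G_3=467
G_3=467  [base 5] 3·5^3 + 3·5^2 + 3·5 + 2  →[5↦6]→  3·6^3 + 3·6^2 + 3·6 + 2 = 776  −1 ⇒ G_4=775
G_4=775  [base 6] 3·6^3 + 3·6^2 + 3·6 + 1  →[6↦7]→  3·7^3 + 3·7^2 + 3·7 + 1 = 1198  −1 ⇒ G_5=1197
G_5=1197  [base 7] 3·7^3 + 3·7^2 + 3·7  →[7↦8]→  3·8^3 + 3·8^2 + 3·8 = 1752  −1 ⇒ G_6=1751
G_6=1751  [base 8] 3·8^3 + 3·8^2 + 2·8 + 7  →[8↦9]→  3·9^3 + 3·9^2 + 2·9 + 7 = 2455  −1 ⇒ G_7=2454
G_7=2454  [base 9] 3·9^3 + 3·9^2 + 2·9 + 6  →[9↦10]→  3·10^3 + 3·10^2 + 2·10 + 6 = 3326  −1 ⇒ G_8=3325

ω^3·3 + ω^2·3 + ω·2 + 6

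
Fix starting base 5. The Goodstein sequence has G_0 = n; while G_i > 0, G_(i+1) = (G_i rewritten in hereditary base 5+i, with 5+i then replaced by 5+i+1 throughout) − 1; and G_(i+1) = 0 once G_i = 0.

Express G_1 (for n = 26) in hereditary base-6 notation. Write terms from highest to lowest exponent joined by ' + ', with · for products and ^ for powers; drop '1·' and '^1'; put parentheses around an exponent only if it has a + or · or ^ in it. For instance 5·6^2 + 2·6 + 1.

i=0: 26 = 5^2 + 1 (b=5); 5→6: 6^2 + 1 = 37; 37−1 = 36
i=1: 36 = 6^2 (b=6); 6→7: 7^2 = 49; 49−1 = 48

6^2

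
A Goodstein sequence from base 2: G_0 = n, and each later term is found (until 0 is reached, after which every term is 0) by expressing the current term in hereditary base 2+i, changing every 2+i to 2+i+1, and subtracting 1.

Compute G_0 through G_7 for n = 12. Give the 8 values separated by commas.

12, 107, 1065, 15685, 280019, 5764910, 134217867, 3486784574

12 —HB2→ 2^(2 + 1) + 2^2 —bump→ 3^(3 + 1) + 3^3 = 108 —(−1)→ 107
107 —HB3→ 3^(3 + 1) + 2·3^2 + 2·3 + 2 —bump→ 4^(4 + 1) + 2·4^2 + 2·4 + 2 = 1066 —(−1)→ 1065
1065 —HB4→ 4^(4 + 1) + 2·4^2 + 2·4 + 1 —bump→ 5^(5 + 1) + 2·5^2 + 2·5 + 1 = 15686 —(−1)→ 15685
15685 —HB5→ 5^(5 + 1) + 2·5^2 + 2·5 —bump→ 6^(6 + 1) + 2·6^2 + 2·6 = 280020 —(−1)→ 280019
280019 —HB6→ 6^(6 + 1) + 2·6^2 + 6 + 5 —bump→ 7^(7 + 1) + 2·7^2 + 7 + 5 = 5764911 —(−1)→ 5764910
5764910 —HB7→ 7^(7 + 1) + 2·7^2 + 7 + 4 —bump→ 8^(8 + 1) + 2·8^2 + 8 + 4 = 134217868 —(−1)→ 134217867
134217867 —HB8→ 8^(8 + 1) + 2·8^2 + 8 + 3 —bump→ 9^(9 + 1) + 2·9^2 + 9 + 3 = 3486784575 —(−1)→ 3486784574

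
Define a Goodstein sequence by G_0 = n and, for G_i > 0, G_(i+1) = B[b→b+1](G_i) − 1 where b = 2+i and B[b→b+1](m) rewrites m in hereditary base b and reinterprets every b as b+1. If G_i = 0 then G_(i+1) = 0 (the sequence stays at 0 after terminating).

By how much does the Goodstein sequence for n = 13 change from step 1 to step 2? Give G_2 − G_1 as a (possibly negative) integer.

13 —HB2→ 2^(2 + 1) + 2^2 + 1 —bump→ 3^(3 + 1) + 3^3 + 1 = 109 —(−1)→ 108
108 —HB3→ 3^(3 + 1) + 3^3 —bump→ 4^(4 + 1) + 4^4 = 1280 —(−1)→ 1279

1171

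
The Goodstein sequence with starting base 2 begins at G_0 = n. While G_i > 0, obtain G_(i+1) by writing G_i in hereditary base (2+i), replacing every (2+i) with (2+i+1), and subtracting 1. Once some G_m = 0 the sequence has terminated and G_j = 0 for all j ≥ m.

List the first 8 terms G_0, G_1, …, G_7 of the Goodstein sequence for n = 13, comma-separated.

13, 108, 1279, 16092, 280711, 5765998, 134219479, 3486786855

step 0: 13 = 2^(2 + 1) + 2^2 + 1; sub 3 for 2: 3^(3 + 1) + 3^3 + 1; = 109; G_1 = 109−1 = 108
step 1: 108 = 3^(3 + 1) + 3^3; sub 4 for 3: 4^(4 + 1) + 4^4; = 1280; G_2 = 1280−1 = 1279
step 2: 1279 = 4^(4 + 1) + 3·4^3 + 3·4^2 + 3·4 + 3; sub 5 for 4: 5^(5 + 1) + 3·5^3 + 3·5^2 + 3·5 + 3; = 16093; G_3 = 16093−1 = 16092
step 3: 16092 = 5^(5 + 1) + 3·5^3 + 3·5^2 + 3·5 + 2; sub 6 for 5: 6^(6 + 1) + 3·6^3 + 3·6^2 + 3·6 + 2; = 280712; G_4 = 280712−1 = 280711
step 4: 280711 = 6^(6 + 1) + 3·6^3 + 3·6^2 + 3·6 + 1; sub 7 for 6: 7^(7 + 1) + 3·7^3 + 3·7^2 + 3·7 + 1; = 5765999; G_5 = 5765999−1 = 5765998
step 5: 5765998 = 7^(7 + 1) + 3·7^3 + 3·7^2 + 3·7; sub 8 for 7: 8^(8 + 1) + 3·8^3 + 3·8^2 + 3·8; = 134219480; G_6 = 134219480−1 = 134219479
step 6: 134219479 = 8^(8 + 1) + 3·8^3 + 3·8^2 + 2·8 + 7; sub 9 for 8: 9^(9 + 1) + 3·9^3 + 3·9^2 + 2·9 + 7; = 3486786856; G_7 = 3486786856−1 = 3486786855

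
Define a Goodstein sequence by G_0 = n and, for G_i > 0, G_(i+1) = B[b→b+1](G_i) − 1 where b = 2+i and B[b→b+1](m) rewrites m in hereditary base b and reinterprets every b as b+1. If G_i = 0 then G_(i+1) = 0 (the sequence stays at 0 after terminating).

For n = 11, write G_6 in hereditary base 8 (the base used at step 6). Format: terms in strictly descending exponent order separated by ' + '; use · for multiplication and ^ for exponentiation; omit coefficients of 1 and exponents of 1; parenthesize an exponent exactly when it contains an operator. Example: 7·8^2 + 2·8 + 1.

G_0=11  [base 2] 2^(2 + 1) + 2 + 1  →[2↦3]→  3^(3 + 1) + 3 + 1 = 85  −1 ⇒ G_1=84
G_1=84  [base 3] 3^(3 + 1) + 3  →[3↦4]→  4^(4 + 1) + 4 = 1028  −1 ⇒ G_2=1027
G_2=1027  [base 4] 4^(4 + 1) + 3  →[4↦5]→  5^(5 + 1) + 3 = 15628  −1 ⇒ G_3=15627
G_3=15627  [base 5] 5^(5 + 1) + 2  →[5↦6]→  6^(6 + 1) + 2 = 279938  −1 ⇒ G_4=279937
G_4=279937  [base 6] 6^(6 + 1) + 1  →[6↦7]→  7^(7 + 1) + 1 = 5764802  −1 ⇒ G_5=5764801
G_5=5764801  [base 7] 7^(7 + 1)  →[7↦8]→  8^(8 + 1) = 134217728  −1 ⇒ G_6=134217727
G_6=134217727  [base 8] 7·8^8 + 7·8^7 + 7·8^6 + 7·8^5 + 7·8^4 + 7·8^3 + 7·8^2 + 7·8 + 7  →[8↦9]→  7·9^9 + 7·9^7 + 7·9^6 + 7·9^5 + 7·9^4 + 7·9^3 + 7·9^2 + 7·9 + 7 = 2749609303  −1 ⇒ G_7=2749609302

7·8^8 + 7·8^7 + 7·8^6 + 7·8^5 + 7·8^4 + 7·8^3 + 7·8^2 + 7·8 + 7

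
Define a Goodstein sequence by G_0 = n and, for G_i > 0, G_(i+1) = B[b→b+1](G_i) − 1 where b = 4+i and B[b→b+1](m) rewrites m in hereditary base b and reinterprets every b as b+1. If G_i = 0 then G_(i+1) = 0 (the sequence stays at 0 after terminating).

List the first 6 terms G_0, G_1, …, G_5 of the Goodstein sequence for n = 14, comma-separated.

step 0: 14 = 3·4 + 2; sub 5 for 4: 3·5 + 2; = 17; G_1 = 17−1 = 16
step 1: 16 = 3·5 + 1; sub 6 for 5: 3·6 + 1; = 19; G_2 = 19−1 = 18
step 2: 18 = 3·6; sub 7 for 6: 3·7; = 21; G_3 = 21−1 = 20
step 3: 20 = 2·7 + 6; sub 8 for 7: 2·8 + 6; = 22; G_4 = 22−1 = 21
step 4: 21 = 2·8 + 5; sub 9 for 8: 2·9 + 5; = 23; G_5 = 23−1 = 22

14, 16, 18, 20, 21, 22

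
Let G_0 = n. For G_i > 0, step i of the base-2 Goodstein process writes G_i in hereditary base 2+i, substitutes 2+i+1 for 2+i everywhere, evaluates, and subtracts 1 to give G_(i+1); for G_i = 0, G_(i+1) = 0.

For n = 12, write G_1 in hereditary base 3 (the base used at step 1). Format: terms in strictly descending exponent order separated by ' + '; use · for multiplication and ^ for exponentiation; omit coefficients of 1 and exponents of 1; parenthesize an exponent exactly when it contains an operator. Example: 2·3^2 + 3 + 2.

i=0: 12 = 2^(2 + 1) + 2^2 (b=2); 2→3: 3^(3 + 1) + 3^3 = 108; 108−1 = 107
i=1: 107 = 3^(3 + 1) + 2·3^2 + 2·3 + 2 (b=3); 3→4: 4^(4 + 1) + 2·4^2 + 2·4 + 2 = 1066; 1066−1 = 1065

3^(3 + 1) + 2·3^2 + 2·3 + 2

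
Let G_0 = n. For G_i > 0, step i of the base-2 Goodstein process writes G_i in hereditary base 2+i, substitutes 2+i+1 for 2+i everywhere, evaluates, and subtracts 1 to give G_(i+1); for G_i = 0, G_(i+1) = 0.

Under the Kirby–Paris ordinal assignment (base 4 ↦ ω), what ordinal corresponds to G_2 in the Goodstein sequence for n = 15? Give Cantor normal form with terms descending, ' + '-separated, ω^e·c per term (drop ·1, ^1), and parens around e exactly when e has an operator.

ω^(ω + 1) + ω^ω + 3

[0] 15 ≡ 2^(2 + 1) + 2^2 + 2 + 1 (base 2). Lift 3: 112. −1: 111.
[1] 111 ≡ 3^(3 + 1) + 3^3 + 3 (base 3). Lift 4: 1284. −1: 1283.
[2] 1283 ≡ 4^(4 + 1) + 4^4 + 3 (base 4). Lift 5: 18753. −1: 18752.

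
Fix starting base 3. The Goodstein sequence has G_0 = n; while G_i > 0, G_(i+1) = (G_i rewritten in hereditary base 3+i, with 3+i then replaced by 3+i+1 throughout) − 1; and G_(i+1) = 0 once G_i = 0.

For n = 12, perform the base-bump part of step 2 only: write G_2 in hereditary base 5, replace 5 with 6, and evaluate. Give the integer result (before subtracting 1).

38

12 —HB3→ 3^2 + 3 —bump→ 4^2 + 4 = 20 —(−1)→ 19
19 —HB4→ 4^2 + 3 —bump→ 5^2 + 3 = 28 —(−1)→ 27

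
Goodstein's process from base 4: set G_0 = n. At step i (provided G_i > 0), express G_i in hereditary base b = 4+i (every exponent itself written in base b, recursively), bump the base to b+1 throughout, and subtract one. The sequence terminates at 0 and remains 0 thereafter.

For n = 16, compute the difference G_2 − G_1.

3

step 0: 16 = 4^2; sub 5 for 4: 5^2; = 25; G_1 = 25−1 = 24
step 1: 24 = 4·5 + 4; sub 6 for 5: 4·6 + 4; = 28; G_2 = 28−1 = 27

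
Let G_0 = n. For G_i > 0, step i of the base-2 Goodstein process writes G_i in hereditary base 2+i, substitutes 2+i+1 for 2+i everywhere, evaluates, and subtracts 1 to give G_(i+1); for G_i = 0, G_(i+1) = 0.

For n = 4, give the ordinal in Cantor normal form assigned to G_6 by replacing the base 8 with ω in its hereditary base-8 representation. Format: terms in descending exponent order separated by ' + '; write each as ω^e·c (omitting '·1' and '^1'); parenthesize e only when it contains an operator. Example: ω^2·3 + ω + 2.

ω^2·2 + ω + 3

G_0 = 4. HB_2(4) = 2^2. Bump = 27. G_1 = 26.
G_1 = 26. HB_3(26) = 2·3^2 + 2·3 + 2. Bump = 42. G_2 = 41.
G_2 = 41. HB_4(41) = 2·4^2 + 2·4 + 1. Bump = 61. G_3 = 60.
G_3 = 60. HB_5(60) = 2·5^2 + 2·5. Bump = 84. G_4 = 83.
G_4 = 83. HB_6(83) = 2·6^2 + 6 + 5. Bump = 110. G_5 = 109.
G_5 = 109. HB_7(109) = 2·7^2 + 7 + 4. Bump = 140. G_6 = 139.
G_6 = 139. HB_8(139) = 2·8^2 + 8 + 3. Bump = 174. G_7 = 173.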